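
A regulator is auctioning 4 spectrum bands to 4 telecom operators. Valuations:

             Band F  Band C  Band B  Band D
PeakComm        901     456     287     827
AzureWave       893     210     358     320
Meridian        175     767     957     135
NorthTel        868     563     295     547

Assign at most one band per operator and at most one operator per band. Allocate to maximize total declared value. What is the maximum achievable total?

This is a one-to-one assignment (maximum-weight bipartite matching).
Optimal: PeakComm→Band D ($827M), AzureWave→Band F ($893M), Meridian→Band B ($957M), NorthTel→Band C ($563M) — total 827+893+957+563 = $3240M.
Max-entry greedy (repeatedly take the single best remaining cell) gives $2741M, worse by 499.

Maximum total: $3240M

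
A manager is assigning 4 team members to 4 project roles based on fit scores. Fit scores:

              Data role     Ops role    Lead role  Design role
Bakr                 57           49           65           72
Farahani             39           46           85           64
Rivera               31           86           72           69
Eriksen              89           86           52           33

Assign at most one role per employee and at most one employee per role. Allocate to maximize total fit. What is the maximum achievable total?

Optimal: Bakr→Design role (72 pts), Farahani→Lead role (85 pts), Rivera→Ops role (86 pts), Eriksen→Data role (89 pts) — total 72+85+86+89 = 332 pts.

Maximum total: 332 pts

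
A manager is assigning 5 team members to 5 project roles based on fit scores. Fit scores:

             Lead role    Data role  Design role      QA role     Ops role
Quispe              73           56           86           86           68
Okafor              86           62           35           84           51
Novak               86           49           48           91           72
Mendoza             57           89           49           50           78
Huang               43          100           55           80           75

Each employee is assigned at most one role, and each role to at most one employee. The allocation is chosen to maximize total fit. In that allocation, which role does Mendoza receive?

Optimal: Quispe→Design role (86 pts), Okafor→Lead role (86 pts), Novak→QA role (91 pts), Mendoza→Ops role (78 pts), Huang→Data role (100 pts) — total 86+86+91+78+100 = 441 pts.
Row-greedy (each employee in turn takes its best remaining role) gives 427 pts, worse by 14.
Swapping Quispe↔Mendoza (Quispe→Ops role 68 pts, Mendoza→Design role 49 pts) loses 47.
Mendoza's own top role is Data role (89 pts), but forcing Mendoza→Data role and reassigning the rest optimally gives only 427 pts — worse by 14.

Mendoza receives Ops role.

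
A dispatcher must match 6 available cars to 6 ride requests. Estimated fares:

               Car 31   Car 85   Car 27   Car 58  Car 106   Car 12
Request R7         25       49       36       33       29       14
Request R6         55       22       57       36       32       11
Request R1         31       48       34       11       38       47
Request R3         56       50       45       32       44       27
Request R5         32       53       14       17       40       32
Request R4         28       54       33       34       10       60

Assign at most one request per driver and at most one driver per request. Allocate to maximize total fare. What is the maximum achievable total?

Maximum total: $297

Optimal: Car 31→Request R3 ($56), Car 85→Request R5 ($53), Car 27→Request R6 ($57), Car 58→Request R7 ($33), Car 106→Request R1 ($38), Car 12→Request R4 ($60) — total 56+53+57+33+38+60 = $297.
Row-greedy (each driver in turn takes its best remaining request) gives $287, worse by 10.
Swapping Car 27↔Car 58 (Car 27→Request R7 $36, Car 58→Request R6 $36) loses 18.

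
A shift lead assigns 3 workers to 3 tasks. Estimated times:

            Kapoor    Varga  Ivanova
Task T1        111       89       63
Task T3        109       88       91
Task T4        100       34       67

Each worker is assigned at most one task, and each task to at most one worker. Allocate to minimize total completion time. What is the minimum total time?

This is the linear assignment problem.
Optimal: Kapoor→Task T3 (109 min), Varga→Task T4 (34 min), Ivanova→Task T1 (63 min) — total 109+34+63 = 206 min.
Next-best assignment: Kapoor→Task T1, Varga→Task T4, Ivanova→Task T3 = 236 min.
Checked against all permutations: 206 min is optimal.

Minimum total: 206 min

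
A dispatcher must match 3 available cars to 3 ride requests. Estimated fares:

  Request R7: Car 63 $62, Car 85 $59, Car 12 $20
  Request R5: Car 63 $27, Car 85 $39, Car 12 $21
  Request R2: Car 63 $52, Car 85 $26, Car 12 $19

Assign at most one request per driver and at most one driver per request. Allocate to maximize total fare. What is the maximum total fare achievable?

Optimal: Car 63→Request R2 ($52), Car 85→Request R7 ($59), Car 12→Request R5 ($21) — total 52+59+21 = $132.
Max-entry greedy (repeatedly take the single best remaining cell) gives $120, worse by 12.
Swapping Car 63↔Car 12 (Car 63→Request R5 $27, Car 12→Request R2 $19) loses 27.

Maximum total: $132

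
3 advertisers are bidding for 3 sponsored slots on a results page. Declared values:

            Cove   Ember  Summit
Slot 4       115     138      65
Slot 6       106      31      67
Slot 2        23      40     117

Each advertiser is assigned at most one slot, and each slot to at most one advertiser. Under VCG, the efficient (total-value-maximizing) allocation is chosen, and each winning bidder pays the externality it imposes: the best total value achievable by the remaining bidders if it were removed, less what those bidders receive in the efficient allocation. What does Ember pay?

Efficient allocation: Cove→Slot 6 ($106), Ember→Slot 4 ($138), Summit→Slot 2 ($117); total welfare W = $361.
Ember receives Slot 4 at value $138, so the others get W − 138 = $223.
Without Ember: best allocation of the remaining 2 bidders over all 3 slots is Cove→Slot 4 ($115), Summit→Slot 2 ($117), total $232.
VCG payment = (others' best without Ember) − (others' welfare with Ember) = 232 − 223 = $9.

Ember pays $9.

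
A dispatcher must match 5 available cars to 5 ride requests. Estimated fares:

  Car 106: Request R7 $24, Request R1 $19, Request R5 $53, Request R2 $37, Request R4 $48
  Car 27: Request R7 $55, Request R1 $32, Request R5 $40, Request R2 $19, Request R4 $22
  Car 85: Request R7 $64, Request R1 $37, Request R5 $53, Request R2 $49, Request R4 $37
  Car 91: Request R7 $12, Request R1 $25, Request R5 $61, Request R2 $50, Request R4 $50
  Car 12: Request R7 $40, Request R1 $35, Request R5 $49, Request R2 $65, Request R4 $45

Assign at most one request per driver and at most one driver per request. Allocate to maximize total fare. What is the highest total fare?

This is a one-to-one assignment (maximum-weight bipartite matching).
Optimal: Car 106→Request R4 ($48), Car 27→Request R1 ($32), Car 85→Request R7 ($64), Car 91→Request R5 ($61), Car 12→Request R2 ($65) — total 48+32+64+61+65 = $270.
Row-greedy (each driver in turn takes its best remaining request) gives $242, worse by 28.
Every other assignment is strictly worse.

Maximum total: $270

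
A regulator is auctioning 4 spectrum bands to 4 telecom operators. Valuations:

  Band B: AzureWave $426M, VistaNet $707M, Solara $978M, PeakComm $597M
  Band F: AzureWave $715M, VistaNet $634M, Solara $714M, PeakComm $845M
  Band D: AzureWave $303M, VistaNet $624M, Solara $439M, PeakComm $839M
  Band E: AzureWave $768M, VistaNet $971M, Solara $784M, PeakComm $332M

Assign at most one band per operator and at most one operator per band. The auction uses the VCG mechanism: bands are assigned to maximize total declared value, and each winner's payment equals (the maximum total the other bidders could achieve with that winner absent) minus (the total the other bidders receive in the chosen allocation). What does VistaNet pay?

Efficient allocation: AzureWave→Band F ($715M), VistaNet→Band E ($971M), Solara→Band B ($978M), PeakComm→Band D ($839M); total welfare W = $3503M.
VistaNet receives Band E at value $971M, so the others get W − 971 = $2532M.
Without VistaNet: best allocation of the remaining 3 bidders over all 4 bands is AzureWave→Band E ($768M), Solara→Band B ($978M), PeakComm→Band F ($845M), total $2591M.
VCG payment = (others' best without VistaNet) − (others' welfare with VistaNet) = 2591 − 2532 = $59M.

VistaNet pays $59M.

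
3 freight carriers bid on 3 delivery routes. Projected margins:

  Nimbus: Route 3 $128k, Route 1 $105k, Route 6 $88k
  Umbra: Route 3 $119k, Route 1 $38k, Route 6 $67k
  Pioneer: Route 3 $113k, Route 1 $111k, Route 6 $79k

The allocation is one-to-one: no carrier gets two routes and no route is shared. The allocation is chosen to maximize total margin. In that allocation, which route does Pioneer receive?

Pioneer receives Route 1.

Optimal: Nimbus→Route 6 ($88k), Umbra→Route 3 ($119k), Pioneer→Route 1 ($111k) — total 88+119+111 = $318k.
Pioneer's own top route is Route 3 ($113k), but forcing Pioneer→Route 3 and reassigning the rest optimally gives only $285k — worse by 33.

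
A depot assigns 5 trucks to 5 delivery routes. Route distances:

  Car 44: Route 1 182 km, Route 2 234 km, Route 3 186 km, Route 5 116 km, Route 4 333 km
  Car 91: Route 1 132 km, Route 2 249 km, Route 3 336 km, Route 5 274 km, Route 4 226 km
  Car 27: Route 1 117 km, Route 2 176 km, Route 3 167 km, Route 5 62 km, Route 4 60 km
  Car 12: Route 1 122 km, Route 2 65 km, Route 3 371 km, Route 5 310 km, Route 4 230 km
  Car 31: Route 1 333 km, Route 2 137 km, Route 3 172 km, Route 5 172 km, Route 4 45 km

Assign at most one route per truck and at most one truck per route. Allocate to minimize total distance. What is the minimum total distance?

Minimum total: 490 km

This is the linear assignment problem.
Optimal: Car 44→Route 3 (186 km), Car 91→Route 1 (132 km), Car 27→Route 5 (62 km), Car 12→Route 2 (65 km), Car 31→Route 4 (45 km) — total 186+132+62+65+45 = 490 km.
Swapping Car 27↔Car 31 (Car 27→Route 4 60 km, Car 31→Route 5 172 km) adds 125.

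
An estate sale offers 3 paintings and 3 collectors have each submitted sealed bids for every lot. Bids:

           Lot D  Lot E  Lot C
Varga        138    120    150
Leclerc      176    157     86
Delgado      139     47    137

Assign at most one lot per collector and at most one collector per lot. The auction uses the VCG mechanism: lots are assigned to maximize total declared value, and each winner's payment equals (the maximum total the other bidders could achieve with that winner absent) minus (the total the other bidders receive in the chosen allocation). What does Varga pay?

Varga pays $17.

Efficient allocation: Varga→Lot C ($150), Leclerc→Lot E ($157), Delgado→Lot D ($139); total welfare W = $446.
Varga receives Lot C at value $150, so the others get W − 150 = $296.
Without Varga: best allocation of the remaining 2 bidders over all 3 lots is Leclerc→Lot D ($176), Delgado→Lot C ($137), total $313.
VCG payment = (others' best without Varga) − (others' welfare with Varga) = 313 − 296 = $17.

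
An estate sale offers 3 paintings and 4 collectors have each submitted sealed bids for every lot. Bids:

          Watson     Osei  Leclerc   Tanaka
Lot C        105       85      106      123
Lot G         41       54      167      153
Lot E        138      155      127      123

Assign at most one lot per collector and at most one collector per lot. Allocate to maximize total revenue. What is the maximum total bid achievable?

Optimal: Tanaka→Lot C ($123), Leclerc→Lot G ($167), Osei→Lot E ($155) — total 123+167+155 = $445.
Row-greedy (each collector in turn takes its best remaining lot) gives $390, worse by 55.
Next-best assignment: Tanaka→Lot C, Leclerc→Lot G, Watson→Lot E = $428.
Every other assignment is strictly worse.

Max total: $445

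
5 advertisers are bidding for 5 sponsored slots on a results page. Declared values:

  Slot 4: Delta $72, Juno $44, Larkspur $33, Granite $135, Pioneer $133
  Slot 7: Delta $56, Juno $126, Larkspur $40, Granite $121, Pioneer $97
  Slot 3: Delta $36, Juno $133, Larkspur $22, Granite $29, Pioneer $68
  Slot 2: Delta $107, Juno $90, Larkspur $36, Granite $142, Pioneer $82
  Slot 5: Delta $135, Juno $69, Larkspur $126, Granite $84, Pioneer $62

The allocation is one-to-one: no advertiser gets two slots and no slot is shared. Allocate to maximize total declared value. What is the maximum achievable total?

Optimal: Delta→Slot 2 ($107), Juno→Slot 3 ($133), Larkspur→Slot 5 ($126), Granite→Slot 7 ($121), Pioneer→Slot 4 ($133) — total 107+133+126+121+133 = $620.
Column-greedy (each slot in turn goes to its best remaining advertiser) gives $562, worse by 58.
Swapping Pioneer↔Delta (Pioneer→Slot 2 $82, Delta→Slot 4 $72) loses 86.

Max total: $620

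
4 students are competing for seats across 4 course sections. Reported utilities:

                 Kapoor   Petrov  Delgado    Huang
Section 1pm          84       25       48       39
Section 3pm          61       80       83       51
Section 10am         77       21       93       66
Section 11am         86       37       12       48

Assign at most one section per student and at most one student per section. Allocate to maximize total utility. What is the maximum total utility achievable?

Max total: 305 points

This is a one-to-one assignment (maximum-weight bipartite matching).
Optimal: Kapoor→Section 1pm (84 points), Petrov→Section 3pm (80 points), Delgado→Section 10am (93 points), Huang→Section 11am (48 points) — total 84+80+93+48 = 305 points.
Column-greedy (each section in turn goes to its best remaining student) gives 270 points, worse by 35.
Next-best assignment: Kapoor→Section 11am, Petrov→Section 3pm, Delgado→Section 10am, Huang→Section 1pm = 298 points.
Swapping Petrov↔Delgado (Petrov→Section 10am 21 points, Delgado→Section 3pm 83 points) loses 69.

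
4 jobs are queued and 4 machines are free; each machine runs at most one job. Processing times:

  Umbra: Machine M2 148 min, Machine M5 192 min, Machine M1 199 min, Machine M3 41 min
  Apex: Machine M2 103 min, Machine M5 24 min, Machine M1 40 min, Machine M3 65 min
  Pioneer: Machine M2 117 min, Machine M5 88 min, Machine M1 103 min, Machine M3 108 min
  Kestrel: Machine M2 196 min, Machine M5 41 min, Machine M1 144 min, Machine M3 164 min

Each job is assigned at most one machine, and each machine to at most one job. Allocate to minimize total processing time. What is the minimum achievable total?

Min total: 239 min

Optimal: Umbra→Machine M3 (41 min), Apex→Machine M1 (40 min), Pioneer→Machine M2 (117 min), Kestrel→Machine M5 (41 min) — total 41+40+117+41 = 239 min.
Min-entry greedy (repeatedly take the single cheapest remaining cell) gives 364 min, worse by 125.
Next-best assignment: Umbra→Machine M3, Apex→Machine M2, Pioneer→Machine M1, Kestrel→Machine M5 = 288 min.
Every other assignment is strictly worse.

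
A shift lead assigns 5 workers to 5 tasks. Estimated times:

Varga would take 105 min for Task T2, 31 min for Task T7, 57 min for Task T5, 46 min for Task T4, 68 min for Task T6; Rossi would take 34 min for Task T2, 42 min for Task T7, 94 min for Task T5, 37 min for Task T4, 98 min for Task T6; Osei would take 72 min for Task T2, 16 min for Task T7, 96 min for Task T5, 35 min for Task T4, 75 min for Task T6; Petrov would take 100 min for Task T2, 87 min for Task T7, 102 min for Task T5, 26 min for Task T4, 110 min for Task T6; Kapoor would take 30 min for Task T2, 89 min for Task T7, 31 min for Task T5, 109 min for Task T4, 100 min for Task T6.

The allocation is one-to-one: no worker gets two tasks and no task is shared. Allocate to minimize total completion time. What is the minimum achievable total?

Optimal: Varga→Task T6 (68 min), Rossi→Task T2 (34 min), Osei→Task T7 (16 min), Petrov→Task T4 (26 min), Kapoor→Task T5 (31 min) — total 68+34+16+26+31 = 175 min.
Row-greedy (each worker in turn takes its cheapest remaining task) gives 302 min, worse by 127.
Swapping Varga↔Rossi (Varga→Task T2 105 min, Rossi→Task T6 98 min) adds 101.
Checked against all permutations: 175 min is optimal.

Min total: 175 min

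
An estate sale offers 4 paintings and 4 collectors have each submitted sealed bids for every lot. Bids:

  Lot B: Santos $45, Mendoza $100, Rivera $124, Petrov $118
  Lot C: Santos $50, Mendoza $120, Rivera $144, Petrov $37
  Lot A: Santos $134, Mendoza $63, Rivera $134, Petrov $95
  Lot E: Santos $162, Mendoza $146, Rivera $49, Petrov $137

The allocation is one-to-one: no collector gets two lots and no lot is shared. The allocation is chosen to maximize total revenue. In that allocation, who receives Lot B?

This is a one-to-one assignment (maximum-weight bipartite matching).
Optimal: Santos→Lot A ($134), Mendoza→Lot E ($146), Rivera→Lot C ($144), Petrov→Lot B ($118) — total 134+146+144+118 = $542.
Column-greedy (each lot in turn goes to its best remaining collector) gives $515, worse by 27.
Checked against all permutations: $542 is optimal.
Petrov's own top lot is Lot E ($137), but forcing Petrov→Lot E and reassigning the rest optimally gives only $515 — worse by 27.

Petrov receives Lot B.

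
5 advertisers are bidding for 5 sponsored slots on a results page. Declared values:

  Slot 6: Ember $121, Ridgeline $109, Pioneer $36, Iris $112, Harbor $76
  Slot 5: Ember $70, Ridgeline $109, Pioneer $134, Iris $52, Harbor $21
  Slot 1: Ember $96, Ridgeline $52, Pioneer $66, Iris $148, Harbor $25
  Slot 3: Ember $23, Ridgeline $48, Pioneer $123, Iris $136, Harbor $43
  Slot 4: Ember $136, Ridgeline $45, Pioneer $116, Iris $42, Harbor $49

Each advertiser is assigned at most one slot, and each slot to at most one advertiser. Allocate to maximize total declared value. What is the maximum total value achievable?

Maximum total: $592

Optimal: Ember→Slot 4 ($136), Ridgeline→Slot 5 ($109), Pioneer→Slot 3 ($123), Iris→Slot 1 ($148), Harbor→Slot 6 ($76) — total 136+109+123+148+76 = $592.
Row-greedy (each advertiser in turn takes its best remaining slot) gives $570, worse by 22.
Every other assignment is strictly worse.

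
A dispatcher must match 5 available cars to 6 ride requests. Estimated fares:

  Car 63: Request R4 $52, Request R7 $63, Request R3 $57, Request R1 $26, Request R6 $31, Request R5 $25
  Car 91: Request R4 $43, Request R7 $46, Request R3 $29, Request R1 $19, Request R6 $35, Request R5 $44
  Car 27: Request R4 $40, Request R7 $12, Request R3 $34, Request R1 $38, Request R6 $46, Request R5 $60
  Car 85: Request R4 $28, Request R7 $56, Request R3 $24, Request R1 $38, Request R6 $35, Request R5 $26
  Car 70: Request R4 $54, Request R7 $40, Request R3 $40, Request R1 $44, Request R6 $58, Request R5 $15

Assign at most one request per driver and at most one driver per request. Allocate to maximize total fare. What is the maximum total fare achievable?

Maximum total: $274

Optimal: Car 63→Request R3 ($57), Car 91→Request R4 ($43), Car 27→Request R5 ($60), Car 85→Request R7 ($56), Car 70→Request R6 ($58) — total 57+43+60+56+58 = $274.
Column-greedy (each request in turn goes to its best remaining driver) gives $224, worse by 50.
Next-best assignment: Car 63→Request R7, Car 91→Request R4, Car 27→Request R5, Car 85→Request R1, Car 70→Request R6 = $262.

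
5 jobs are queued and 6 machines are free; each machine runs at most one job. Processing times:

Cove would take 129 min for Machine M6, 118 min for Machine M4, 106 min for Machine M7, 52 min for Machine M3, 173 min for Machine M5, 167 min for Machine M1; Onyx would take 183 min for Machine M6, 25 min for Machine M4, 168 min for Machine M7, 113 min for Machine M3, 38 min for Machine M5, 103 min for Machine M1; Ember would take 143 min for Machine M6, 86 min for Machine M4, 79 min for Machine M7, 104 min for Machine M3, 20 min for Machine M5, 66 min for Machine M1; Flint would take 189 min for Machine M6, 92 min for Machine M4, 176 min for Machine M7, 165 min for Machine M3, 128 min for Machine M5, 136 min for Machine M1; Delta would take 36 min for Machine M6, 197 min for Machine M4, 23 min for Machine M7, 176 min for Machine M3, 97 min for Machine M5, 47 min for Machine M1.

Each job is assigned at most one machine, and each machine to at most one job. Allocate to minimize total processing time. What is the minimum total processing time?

This is a one-to-one assignment (minimum-cost bipartite matching).
Optimal: Cove→Machine M3 (52 min), Onyx→Machine M4 (25 min), Ember→Machine M5 (20 min), Flint→Machine M1 (136 min), Delta→Machine M7 (23 min) — total 52+25+20+136+23 = 256 min.
Column-greedy (each machine in turn goes to its cheapest remaining job) gives 320 min, worse by 64.

Min total: 256 min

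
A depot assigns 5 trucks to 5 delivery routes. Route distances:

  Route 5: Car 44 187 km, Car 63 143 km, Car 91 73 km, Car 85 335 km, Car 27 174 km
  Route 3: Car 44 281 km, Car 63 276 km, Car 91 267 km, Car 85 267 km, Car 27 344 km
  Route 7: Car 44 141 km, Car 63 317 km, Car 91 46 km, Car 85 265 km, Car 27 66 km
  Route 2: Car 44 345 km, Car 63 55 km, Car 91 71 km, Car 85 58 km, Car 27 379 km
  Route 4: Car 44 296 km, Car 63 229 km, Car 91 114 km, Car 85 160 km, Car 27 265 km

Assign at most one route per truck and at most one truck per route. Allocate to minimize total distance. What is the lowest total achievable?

Minimum total: 635 km

Optimal: Car 44→Route 3 (281 km), Car 63→Route 2 (55 km), Car 91→Route 5 (73 km), Car 85→Route 4 (160 km), Car 27→Route 7 (66 km) — total 281+55+73+160+66 = 635 km.
Column-greedy (each route in turn goes to its cheapest remaining truck) gives 757 km, worse by 122.
Next-best assignment: Car 44→Route 3, Car 63→Route 5, Car 91→Route 4, Car 85→Route 2, Car 27→Route 7 = 662 km.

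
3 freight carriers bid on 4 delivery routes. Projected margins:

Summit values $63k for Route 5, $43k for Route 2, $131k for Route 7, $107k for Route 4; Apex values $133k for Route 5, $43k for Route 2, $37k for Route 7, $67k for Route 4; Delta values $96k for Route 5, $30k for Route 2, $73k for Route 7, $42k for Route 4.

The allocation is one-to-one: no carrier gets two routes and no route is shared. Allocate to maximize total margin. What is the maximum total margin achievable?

This is a one-to-one assignment (maximum-weight bipartite matching).
Optimal: Summit→Route 4 ($107k), Apex→Route 5 ($133k), Delta→Route 7 ($73k) — total 107+133+73 = $313k.
Column-greedy (each route in turn goes to its best remaining carrier) gives $249k, worse by 64.
Next-best assignment: Summit→Route 7, Apex→Route 5, Delta→Route 4 = $306k.

Max total: $313k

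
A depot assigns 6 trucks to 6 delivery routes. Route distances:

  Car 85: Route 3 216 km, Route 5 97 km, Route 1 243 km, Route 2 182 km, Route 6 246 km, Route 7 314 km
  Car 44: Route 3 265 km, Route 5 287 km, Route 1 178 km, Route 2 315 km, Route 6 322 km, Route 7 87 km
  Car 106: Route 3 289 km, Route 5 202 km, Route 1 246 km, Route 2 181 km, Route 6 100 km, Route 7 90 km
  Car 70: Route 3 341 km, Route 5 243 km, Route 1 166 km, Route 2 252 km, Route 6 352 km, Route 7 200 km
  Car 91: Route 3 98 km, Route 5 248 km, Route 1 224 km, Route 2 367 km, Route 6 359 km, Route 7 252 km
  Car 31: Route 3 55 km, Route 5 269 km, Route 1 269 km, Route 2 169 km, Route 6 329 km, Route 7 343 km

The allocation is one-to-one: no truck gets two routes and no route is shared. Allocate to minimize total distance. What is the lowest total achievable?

Optimal: Car 85→Route 5 (97 km), Car 44→Route 7 (87 km), Car 106→Route 6 (100 km), Car 70→Route 1 (166 km), Car 91→Route 3 (98 km), Car 31→Route 2 (169 km) — total 97+87+100+166+98+169 = 717 km.
Min-entry greedy (repeatedly take the single cheapest remaining cell) gives 872 km, worse by 155.
Next-best assignment: Car 85→Route 5, Car 44→Route 7, Car 106→Route 6, Car 70→Route 2, Car 91→Route 1, Car 31→Route 3 = 815 km.
Every other assignment is strictly worse.

Min total: 717 km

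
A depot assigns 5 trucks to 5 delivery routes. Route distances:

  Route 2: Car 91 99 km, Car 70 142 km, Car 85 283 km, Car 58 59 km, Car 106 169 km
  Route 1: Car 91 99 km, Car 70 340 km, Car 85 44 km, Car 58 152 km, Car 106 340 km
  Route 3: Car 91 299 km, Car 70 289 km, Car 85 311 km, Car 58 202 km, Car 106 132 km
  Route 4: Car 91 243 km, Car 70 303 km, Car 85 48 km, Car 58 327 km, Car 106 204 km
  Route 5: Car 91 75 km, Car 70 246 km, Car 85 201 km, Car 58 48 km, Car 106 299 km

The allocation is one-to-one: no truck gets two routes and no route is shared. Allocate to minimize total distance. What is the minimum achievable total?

Minimum total: 469 km

Optimal: Car 91→Route 1 (99 km), Car 70→Route 2 (142 km), Car 85→Route 4 (48 km), Car 58→Route 5 (48 km), Car 106→Route 3 (132 km) — total 99+142+48+48+132 = 469 km.
Column-greedy (each route in turn goes to its cheapest remaining truck) gives 724 km, worse by 255.
Next-best assignment: Car 91→Route 5, Car 70→Route 2, Car 85→Route 4, Car 58→Route 1, Car 106→Route 3 = 549 km.
Swapping Car 85↔Car 58 (Car 85→Route 5 201 km, Car 58→Route 4 327 km) adds 432.
Every other assignment is strictly worse.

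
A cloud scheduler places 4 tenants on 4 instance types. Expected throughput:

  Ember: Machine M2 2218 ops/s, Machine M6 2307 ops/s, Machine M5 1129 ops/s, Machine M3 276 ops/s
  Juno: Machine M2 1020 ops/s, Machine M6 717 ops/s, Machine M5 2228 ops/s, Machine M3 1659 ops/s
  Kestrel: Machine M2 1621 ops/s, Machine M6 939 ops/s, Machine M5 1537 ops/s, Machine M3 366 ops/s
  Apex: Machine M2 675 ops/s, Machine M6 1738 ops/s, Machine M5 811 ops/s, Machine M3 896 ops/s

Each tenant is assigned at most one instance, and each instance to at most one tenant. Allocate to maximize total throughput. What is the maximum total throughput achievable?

Maximum total: 7152 ops/s

Treat this as an assignment problem: match each tenant to one instance.
Optimal: Ember→Machine M2 (2218 ops/s), Juno→Machine M3 (1659 ops/s), Kestrel→Machine M5 (1537 ops/s), Apex→Machine M6 (1738 ops/s) — total 2218+1659+1537+1738 = 7152 ops/s.
Column-greedy (each instance in turn goes to its best remaining tenant) gives 6550 ops/s, worse by 602.
Swapping Juno↔Apex (Juno→Machine M6 717 ops/s, Apex→Machine M3 896 ops/s) loses 1784.
Every other assignment is strictly worse.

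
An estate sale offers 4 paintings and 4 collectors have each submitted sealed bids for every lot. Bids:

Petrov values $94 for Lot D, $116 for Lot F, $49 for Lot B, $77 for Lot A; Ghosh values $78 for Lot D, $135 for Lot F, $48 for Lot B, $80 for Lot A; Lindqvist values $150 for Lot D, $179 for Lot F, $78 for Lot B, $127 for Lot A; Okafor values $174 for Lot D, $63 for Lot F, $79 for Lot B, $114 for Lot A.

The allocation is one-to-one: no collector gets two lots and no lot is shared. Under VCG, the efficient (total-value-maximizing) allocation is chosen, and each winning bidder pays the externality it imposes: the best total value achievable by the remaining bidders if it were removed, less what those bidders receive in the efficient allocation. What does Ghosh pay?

Efficient allocation: Petrov→Lot B ($49), Ghosh→Lot F ($135), Lindqvist→Lot A ($127), Okafor→Lot D ($174); total welfare W = $485.
Ghosh receives Lot F at value $135, so the others get W − 135 = $350.
Without Ghosh: best allocation of the remaining 3 bidders over all 4 lots is Petrov→Lot A ($77), Lindqvist→Lot F ($179), Okafor→Lot D ($174), total $430.
VCG payment = (others' best without Ghosh) − (others' welfare with Ghosh) = 430 − 350 = $80.

Ghosh pays $80.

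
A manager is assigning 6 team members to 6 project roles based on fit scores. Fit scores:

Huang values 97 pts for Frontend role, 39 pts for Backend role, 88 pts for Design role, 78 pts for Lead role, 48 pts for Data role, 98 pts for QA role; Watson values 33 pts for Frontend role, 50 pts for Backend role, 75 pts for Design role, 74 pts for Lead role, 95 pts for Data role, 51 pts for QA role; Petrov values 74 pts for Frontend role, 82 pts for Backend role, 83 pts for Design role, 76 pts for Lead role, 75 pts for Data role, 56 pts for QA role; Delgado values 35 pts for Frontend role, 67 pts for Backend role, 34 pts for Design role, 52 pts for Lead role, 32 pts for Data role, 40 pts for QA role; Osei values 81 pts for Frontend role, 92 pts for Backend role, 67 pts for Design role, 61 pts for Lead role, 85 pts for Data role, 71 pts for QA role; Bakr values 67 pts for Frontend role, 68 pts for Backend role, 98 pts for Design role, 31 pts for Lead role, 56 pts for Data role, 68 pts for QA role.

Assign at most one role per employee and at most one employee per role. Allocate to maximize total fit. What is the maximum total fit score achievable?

Maximum total: 515 pts

This is the linear assignment problem.
Optimal: Huang→QA role (98 pts), Watson→Data role (95 pts), Petrov→Lead role (76 pts), Delgado→Backend role (67 pts), Osei→Frontend role (81 pts), Bakr→Design role (98 pts) — total 98+95+76+67+81+98 = 515 pts.
Column-greedy (each role in turn goes to its best remaining employee) gives 498 pts, worse by 17.
Next-best assignment: Huang→QA role, Watson→Data role, Petrov→Frontend role, Delgado→Lead role, Osei→Backend role, Bakr→Design role = 509 pts.
Swapping Huang↔Osei (Huang→Frontend role 97 pts, Osei→QA role 71 pts) loses 11.
Every other assignment is strictly worse.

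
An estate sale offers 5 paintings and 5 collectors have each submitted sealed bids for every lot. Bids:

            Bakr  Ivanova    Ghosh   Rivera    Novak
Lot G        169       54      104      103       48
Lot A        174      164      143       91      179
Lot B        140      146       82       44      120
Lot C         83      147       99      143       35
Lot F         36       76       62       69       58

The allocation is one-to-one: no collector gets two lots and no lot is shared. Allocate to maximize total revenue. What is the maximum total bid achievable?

This is a one-to-one assignment (maximum-weight bipartite matching).
Optimal: Bakr→Lot G ($169), Ivanova→Lot B ($146), Ghosh→Lot F ($62), Rivera→Lot C ($143), Novak→Lot A ($179) — total 169+146+62+143+179 = $699.

Maximum total: $699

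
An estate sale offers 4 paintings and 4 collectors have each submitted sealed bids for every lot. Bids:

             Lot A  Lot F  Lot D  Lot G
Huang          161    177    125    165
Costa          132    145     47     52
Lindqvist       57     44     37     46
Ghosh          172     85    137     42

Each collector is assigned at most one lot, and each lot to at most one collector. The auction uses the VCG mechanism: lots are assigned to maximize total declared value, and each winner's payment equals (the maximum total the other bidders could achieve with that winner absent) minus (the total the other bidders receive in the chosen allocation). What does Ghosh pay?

Ghosh pays $20.

Efficient allocation: Huang→Lot G ($165), Costa→Lot F ($145), Lindqvist→Lot D ($37), Ghosh→Lot A ($172); total welfare W = $519.
Ghosh receives Lot A at value $172, so the others get W − 172 = $347.
Without Ghosh: best allocation of the remaining 3 bidders over all 4 lots is Huang→Lot G ($165), Costa→Lot F ($145), Lindqvist→Lot A ($57), total $367.
VCG payment = (others' best without Ghosh) − (others' welfare with Ghosh) = 367 − 347 = $20.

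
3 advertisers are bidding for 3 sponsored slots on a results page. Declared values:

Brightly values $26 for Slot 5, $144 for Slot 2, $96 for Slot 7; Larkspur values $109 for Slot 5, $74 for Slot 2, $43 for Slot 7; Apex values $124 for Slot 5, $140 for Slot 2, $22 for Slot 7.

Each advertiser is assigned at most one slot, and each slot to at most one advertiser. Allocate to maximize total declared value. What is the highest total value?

Optimal: Brightly→Slot 7 ($96), Larkspur→Slot 5 ($109), Apex→Slot 2 ($140) — total 96+109+140 = $345.
Row-greedy (each advertiser in turn takes its best remaining slot) gives $275, worse by 70.
Next-best assignment: Brightly→Slot 2, Larkspur→Slot 7, Apex→Slot 5 = $311.
No other one-to-one assignment exceeds $345.

Maximum total: $345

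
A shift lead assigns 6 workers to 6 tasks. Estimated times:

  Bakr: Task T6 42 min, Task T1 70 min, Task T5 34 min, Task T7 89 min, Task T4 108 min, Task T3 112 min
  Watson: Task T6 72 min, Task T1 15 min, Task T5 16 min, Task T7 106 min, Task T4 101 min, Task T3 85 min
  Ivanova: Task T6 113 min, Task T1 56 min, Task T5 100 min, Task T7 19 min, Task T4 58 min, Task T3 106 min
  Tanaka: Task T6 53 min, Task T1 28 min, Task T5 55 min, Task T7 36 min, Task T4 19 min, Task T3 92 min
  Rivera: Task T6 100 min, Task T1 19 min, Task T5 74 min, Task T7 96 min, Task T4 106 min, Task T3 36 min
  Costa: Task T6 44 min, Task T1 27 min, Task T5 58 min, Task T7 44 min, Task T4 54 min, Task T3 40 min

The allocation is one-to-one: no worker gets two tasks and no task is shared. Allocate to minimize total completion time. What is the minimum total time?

This is a one-to-one assignment (minimum-cost bipartite matching).
Optimal: Bakr→Task T6 (42 min), Watson→Task T5 (16 min), Ivanova→Task T7 (19 min), Tanaka→Task T4 (19 min), Rivera→Task T1 (19 min), Costa→Task T3 (40 min) — total 42+16+19+19+19+40 = 155 min.
Next-best assignment: Bakr→Task T6, Watson→Task T5, Ivanova→Task T7, Tanaka→Task T4, Rivera→Task T3, Costa→Task T1 = 159 min.

Minimum total: 155 min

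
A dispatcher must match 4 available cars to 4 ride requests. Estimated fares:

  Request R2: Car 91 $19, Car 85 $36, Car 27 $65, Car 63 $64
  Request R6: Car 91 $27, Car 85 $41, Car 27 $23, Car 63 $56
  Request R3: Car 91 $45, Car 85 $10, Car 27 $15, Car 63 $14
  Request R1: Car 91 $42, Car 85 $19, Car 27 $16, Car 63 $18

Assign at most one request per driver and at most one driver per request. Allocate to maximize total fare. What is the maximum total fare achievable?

Optimal: Car 91→Request R3 ($45), Car 85→Request R1 ($19), Car 27→Request R2 ($65), Car 63→Request R6 ($56) — total 45+19+65+56 = $185.
Row-greedy (each driver in turn takes its best remaining request) gives $169, worse by 16.
Swapping Car 27↔Car 63 (Car 27→Request R6 $23, Car 63→Request R2 $64) loses 34.
Checked against all permutations: $185 is optimal.

Maximum total: $185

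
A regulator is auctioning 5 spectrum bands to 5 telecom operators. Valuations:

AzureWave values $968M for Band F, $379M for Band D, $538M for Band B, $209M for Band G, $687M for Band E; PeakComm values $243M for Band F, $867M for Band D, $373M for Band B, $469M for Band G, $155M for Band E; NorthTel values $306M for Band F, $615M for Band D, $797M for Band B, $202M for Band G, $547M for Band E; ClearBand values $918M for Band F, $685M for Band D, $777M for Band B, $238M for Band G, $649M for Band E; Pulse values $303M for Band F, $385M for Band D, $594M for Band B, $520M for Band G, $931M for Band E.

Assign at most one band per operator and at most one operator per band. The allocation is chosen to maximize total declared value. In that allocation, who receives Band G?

Optimal: AzureWave→Band F ($968M), PeakComm→Band G ($469M), NorthTel→Band B ($797M), ClearBand→Band D ($685M), Pulse→Band E ($931M) — total 968+469+797+685+931 = $3850M.
Max-entry greedy (repeatedly take the single best remaining cell) gives $3801M, worse by 49.
No other one-to-one assignment exceeds $3850M.
PeakComm's own top band is Band D ($867M), but forcing PeakComm→Band D and reassigning the rest optimally gives only $3801M — worse by 49.

PeakComm receives Band G.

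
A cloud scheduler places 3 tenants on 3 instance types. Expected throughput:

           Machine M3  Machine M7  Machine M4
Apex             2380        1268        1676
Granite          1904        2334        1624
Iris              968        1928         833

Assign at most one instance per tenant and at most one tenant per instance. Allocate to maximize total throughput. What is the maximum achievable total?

This is the linear assignment problem.
Optimal: Apex→Machine M3 (2380 ops/s), Granite→Machine M4 (1624 ops/s), Iris→Machine M7 (1928 ops/s) — total 2380+1624+1928 = 5932 ops/s.
Column-greedy (each instance in turn goes to its best remaining tenant) gives 5547 ops/s, worse by 385.
Next-best assignment: Apex→Machine M3, Granite→Machine M7, Iris→Machine M4 = 5547 ops/s.
Every other assignment is strictly worse.

Maximum total: 5932 ops/s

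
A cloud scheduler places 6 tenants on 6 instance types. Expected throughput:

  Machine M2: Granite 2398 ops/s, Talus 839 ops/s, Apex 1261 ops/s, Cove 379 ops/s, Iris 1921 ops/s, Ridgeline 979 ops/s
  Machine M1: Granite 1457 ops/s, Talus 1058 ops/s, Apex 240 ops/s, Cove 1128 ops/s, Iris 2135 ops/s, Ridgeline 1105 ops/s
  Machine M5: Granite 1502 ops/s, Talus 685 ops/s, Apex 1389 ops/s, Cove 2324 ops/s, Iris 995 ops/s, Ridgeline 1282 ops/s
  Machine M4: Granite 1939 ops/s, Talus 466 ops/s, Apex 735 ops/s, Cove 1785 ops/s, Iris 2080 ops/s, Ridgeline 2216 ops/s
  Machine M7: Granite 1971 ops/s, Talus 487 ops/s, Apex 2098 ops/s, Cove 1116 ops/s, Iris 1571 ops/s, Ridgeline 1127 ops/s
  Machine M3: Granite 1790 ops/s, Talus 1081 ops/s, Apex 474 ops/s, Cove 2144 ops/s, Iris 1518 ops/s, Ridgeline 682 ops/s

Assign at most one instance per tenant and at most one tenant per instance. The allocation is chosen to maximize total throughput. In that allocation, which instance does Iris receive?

Optimal: Granite→Machine M2 (2398 ops/s), Talus→Machine M3 (1081 ops/s), Apex→Machine M7 (2098 ops/s), Cove→Machine M5 (2324 ops/s), Iris→Machine M1 (2135 ops/s), Ridgeline→Machine M4 (2216 ops/s) — total 2398+1081+2098+2324+2135+2216 = 12252 ops/s.
Checked against all permutations: 12252 ops/s is optimal.

Iris receives Machine M1.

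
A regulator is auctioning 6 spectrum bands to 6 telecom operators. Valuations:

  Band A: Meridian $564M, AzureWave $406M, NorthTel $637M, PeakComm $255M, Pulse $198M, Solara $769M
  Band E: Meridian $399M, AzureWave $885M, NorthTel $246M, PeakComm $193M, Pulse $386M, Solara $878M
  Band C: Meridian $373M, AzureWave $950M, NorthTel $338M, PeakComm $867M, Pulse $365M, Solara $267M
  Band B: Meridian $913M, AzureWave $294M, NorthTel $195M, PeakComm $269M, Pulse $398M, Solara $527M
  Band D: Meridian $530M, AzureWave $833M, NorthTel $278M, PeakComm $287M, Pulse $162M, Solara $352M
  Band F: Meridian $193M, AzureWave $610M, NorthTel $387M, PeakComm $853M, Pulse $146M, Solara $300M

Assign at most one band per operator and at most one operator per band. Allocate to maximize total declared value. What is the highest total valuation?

Max total: $4479M

Optimal: Meridian→Band B ($913M), AzureWave→Band D ($833M), NorthTel→Band A ($637M), PeakComm→Band F ($853M), Pulse→Band C ($365M), Solara→Band E ($878M) — total 913+833+637+853+365+878 = $4479M.
Column-greedy (each band in turn goes to its best remaining operator) gives $3858M, worse by 621.
Checked against all permutations: $4479M is optimal.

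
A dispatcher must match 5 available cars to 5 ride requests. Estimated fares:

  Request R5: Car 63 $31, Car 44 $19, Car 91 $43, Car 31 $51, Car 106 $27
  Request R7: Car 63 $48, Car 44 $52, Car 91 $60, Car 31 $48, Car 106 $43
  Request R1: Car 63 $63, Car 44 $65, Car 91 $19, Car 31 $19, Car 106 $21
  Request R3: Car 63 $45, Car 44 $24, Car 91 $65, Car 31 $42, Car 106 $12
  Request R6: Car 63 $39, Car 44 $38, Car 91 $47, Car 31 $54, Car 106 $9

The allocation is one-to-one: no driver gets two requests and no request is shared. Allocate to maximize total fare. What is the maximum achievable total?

Maximum total: $263

Treat this as an assignment problem: match each driver to one request.
Optimal: Car 63→Request R6 ($39), Car 44→Request R1 ($65), Car 91→Request R3 ($65), Car 31→Request R5 ($51), Car 106→Request R7 ($43) — total 39+65+65+51+43 = $263.
Max-entry greedy (repeatedly take the single best remaining cell) gives $259, worse by 4.
No other one-to-one assignment exceeds $263.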